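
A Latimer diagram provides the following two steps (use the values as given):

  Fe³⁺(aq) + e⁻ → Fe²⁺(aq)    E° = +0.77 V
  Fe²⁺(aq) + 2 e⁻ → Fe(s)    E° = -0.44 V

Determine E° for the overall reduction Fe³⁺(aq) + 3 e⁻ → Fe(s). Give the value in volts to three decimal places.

-0.037 V

Adding the free-energy changes (−nFE°) of the two steps gives −n₃FE°₃ = −n₁FE°₁ − n₂FE°₂.
E°₃ = (1×+0.77 + 2×-0.44) / 3 = (-0.110) / 3 = -0.037 V.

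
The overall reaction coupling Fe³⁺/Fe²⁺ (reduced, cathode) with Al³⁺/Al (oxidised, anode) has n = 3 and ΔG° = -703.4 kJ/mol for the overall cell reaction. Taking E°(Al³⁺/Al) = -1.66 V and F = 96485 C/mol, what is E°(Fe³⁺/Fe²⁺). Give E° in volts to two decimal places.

E°cell = −ΔG°/(nF) = −(-703.4×10³)/((3)(96485)) = +2.430 V.
Since Fe³⁺/Fe²⁺ is the cathode and Al³⁺/Al the anode, E°cell = E°(Fe³⁺/Fe²⁺) − E°(Al³⁺/Al).
So E°(Fe³⁺/Fe²⁺) = E°cell + E°(Al³⁺/Al) = +2.430 + (-1.66) = +0.77 V.

+0.77 V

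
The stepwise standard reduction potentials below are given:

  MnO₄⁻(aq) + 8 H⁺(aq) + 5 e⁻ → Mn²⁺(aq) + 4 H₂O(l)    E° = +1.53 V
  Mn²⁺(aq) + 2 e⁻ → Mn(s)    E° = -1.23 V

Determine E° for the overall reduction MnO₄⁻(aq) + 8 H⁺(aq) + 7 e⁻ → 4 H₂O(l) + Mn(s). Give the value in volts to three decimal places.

Adding the free-energy changes (−nFE°) of the two steps gives −n₃FE°₃ = −n₁FE°₁ − n₂FE°₂.
E°₃ = (5×+1.53 + 2×-1.23) / 7 = (+5.190) / 7 = +0.741 V.
E° values themselves are not directly additive — weighting by electron count is essential.

+0.741 V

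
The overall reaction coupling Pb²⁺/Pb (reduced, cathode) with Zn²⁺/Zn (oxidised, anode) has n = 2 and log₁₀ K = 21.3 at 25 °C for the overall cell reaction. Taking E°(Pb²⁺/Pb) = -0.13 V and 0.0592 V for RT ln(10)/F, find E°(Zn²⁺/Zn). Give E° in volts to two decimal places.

E°cell = (0.0592/n)·log K = (0.0592/2)(21.3) = +0.630 V.
Since Pb²⁺/Pb is the cathode and Zn²⁺/Zn the anode, E°cell = E°(Pb²⁺/Pb) − E°(Zn²⁺/Zn).
So E°(Zn²⁺/Zn) = E°(Pb²⁺/Pb) − E°cell = (-0.13) − (+0.630) = -0.76 V.

-0.76 V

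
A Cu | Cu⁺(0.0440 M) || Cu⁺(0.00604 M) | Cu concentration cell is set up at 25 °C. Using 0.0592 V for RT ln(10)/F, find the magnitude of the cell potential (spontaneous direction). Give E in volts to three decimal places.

For a concentration cell E°cell = 0. The 0.0440 M side is the cathode (reduction is favoured where [Cu⁺] is higher).
With n = 1, E = −(0.0592/1) log([Cu⁺]ₐₙ/[Cu⁺]꜀ₐₜ) = −(0.0592/1) log(0.00604/0.044) = −(0.0592/1)(-0.862) = +0.051 V.

+0.051 V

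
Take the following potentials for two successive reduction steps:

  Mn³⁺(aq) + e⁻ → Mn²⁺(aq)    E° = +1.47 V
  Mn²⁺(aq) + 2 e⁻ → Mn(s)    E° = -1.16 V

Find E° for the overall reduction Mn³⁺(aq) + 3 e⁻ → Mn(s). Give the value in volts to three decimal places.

-0.283 V

Since ΔG° = −nFE° is additive over sequential reductions, n₃E°₃ = n₁E°₁ + n₂E°₂.
E°₃ = (1×+1.47 + 2×-1.16) / 3 = (-0.850) / 3 = -0.283 V.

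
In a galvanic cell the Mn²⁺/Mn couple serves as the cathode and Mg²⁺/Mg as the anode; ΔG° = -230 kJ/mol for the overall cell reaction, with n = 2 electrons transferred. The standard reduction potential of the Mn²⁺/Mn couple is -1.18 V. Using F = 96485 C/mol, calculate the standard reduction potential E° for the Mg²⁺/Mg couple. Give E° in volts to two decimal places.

E°cell = −ΔG°/(nF) = −(-230×10³)/((2)(96485)) = +1.192 V.
Since Mn²⁺/Mn is the cathode and Mg²⁺/Mg the anode, E°cell = E°(Mn²⁺/Mn) − E°(Mg²⁺/Mg).
So E°(Mg²⁺/Mg) = E°(Mn²⁺/Mn) − E°cell = (-1.18) − (+1.192) = -2.37 V.

-2.37 V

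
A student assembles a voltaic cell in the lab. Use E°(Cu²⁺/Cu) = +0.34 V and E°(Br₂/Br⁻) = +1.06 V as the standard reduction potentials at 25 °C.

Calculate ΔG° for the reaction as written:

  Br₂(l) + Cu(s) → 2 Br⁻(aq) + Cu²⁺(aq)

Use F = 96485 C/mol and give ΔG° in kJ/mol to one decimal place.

-138.9 kJ/mol

As written, Br₂/Br⁻ is reduced (cathode) and Cu²⁺/Cu is oxidised (anode), so E°cell = (+1.06) − (+0.34) = +0.72 V.
Balancing electrons gives n = 2.
ΔG° = −nFE° = −(2)(96485)(+0.72) = -138,938 J = -138.9 kJ/mol.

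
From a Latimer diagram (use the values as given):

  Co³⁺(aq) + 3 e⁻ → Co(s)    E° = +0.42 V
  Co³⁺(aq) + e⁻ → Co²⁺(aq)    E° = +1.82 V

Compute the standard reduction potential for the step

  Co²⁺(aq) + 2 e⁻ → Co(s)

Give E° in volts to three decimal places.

Sequential free energies add, so n₃E°₃ = n₁E°₁ + n₂E°₂.
With n₃ = 3, and the known step contributing 1×(+1.82) V, the unknown satisfies 2·E° = 3×(+0.42) − 1×(+1.82) = -0.560.
E° = -0.560 / 2 = -0.280 V.

-0.280 V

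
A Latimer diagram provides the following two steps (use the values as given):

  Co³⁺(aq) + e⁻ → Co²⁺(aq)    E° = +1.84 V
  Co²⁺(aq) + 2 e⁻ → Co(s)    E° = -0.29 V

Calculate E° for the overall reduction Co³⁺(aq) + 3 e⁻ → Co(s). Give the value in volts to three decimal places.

+0.420 V

Standard free energies of sequential steps add: ΔG°₃ = ΔG°₁ + ΔG°₂, so n₃E°₃ = n₁E°₁ + n₂E°₂.
E°₃ = (1×+1.84 + 2×-0.29) / 3 = (+1.260) / 3 = +0.420 V.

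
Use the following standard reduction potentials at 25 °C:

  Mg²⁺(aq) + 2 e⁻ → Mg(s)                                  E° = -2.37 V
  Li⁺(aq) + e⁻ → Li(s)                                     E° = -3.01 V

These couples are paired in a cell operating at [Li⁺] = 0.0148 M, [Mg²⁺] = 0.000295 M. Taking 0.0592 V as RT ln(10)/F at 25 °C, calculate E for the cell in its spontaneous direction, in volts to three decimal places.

+0.644 V

Mg²⁺/Mg is the cathode (higher E°), Li⁺/Li the anode: E°cell = -2.37 − (-3.01) = +0.64 V, n = 2.
Overall: Mg²⁺(aq) + 2 Li(s) → Mg(s) + 2 Li⁺(aq)
Q = [Li⁺]^2 / ([Mg²⁺]); log Q = -0.129.
E = E° − (0.0592/n) log Q = +0.64 − (0.0592/2)(-0.129) = +0.644 V.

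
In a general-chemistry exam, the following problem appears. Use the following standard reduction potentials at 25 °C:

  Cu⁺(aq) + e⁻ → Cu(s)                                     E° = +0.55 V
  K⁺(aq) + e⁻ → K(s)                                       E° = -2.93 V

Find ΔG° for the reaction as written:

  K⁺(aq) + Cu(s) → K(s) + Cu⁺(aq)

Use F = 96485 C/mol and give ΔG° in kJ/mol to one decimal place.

+335.8 kJ/mol

As written, K⁺/K is reduced (cathode) and Cu⁺/Cu is oxidised (anode), so E°cell = (-2.93) − (+0.55) = -3.48 V.
Balancing electrons gives n = 1.
ΔG° = −nFE° = −(1)(96485)(-3.48) = 335,768 J = +335.8 kJ/mol.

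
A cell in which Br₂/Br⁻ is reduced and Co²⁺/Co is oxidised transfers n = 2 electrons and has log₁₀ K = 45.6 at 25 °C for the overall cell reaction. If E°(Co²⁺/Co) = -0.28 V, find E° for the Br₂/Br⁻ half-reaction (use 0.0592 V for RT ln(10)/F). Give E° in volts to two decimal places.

+1.07 V

E°cell = (0.0592/n)·log K = (0.0592/2)(45.6) = +1.350 V.
Since Br₂/Br⁻ is the cathode and Co²⁺/Co the anode, E°cell = E°(Br₂/Br⁻) − E°(Co²⁺/Co).
So E°(Br₂/Br⁻) = E°cell + E°(Co²⁺/Co) = +1.350 + (-0.28) = +1.07 V.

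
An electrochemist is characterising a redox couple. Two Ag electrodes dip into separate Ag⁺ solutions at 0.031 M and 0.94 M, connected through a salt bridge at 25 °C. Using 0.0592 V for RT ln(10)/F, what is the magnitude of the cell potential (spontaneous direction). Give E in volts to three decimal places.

+0.088 V

For a concentration cell E°cell = 0. The 0.94 M side is the cathode (reduction is favoured where [Ag⁺] is higher).
With n = 1, E = −(0.0592/1) log([Ag⁺]ₐₙ/[Ag⁺]꜀ₐₜ) = −(0.0592/1) log(0.031/0.94) = −(0.0592/1)(-1.482) = +0.088 V.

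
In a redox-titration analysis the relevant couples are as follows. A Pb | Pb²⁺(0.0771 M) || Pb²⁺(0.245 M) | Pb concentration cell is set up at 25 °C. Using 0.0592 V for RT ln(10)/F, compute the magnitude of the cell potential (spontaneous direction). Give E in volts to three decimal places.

For a concentration cell E°cell = 0. The 0.245 M side is the cathode (reduction is favoured where [Pb²⁺] is higher).
With n = 2, E = −(0.0592/2) log([Pb²⁺]ₐₙ/[Pb²⁺]꜀ₐₜ) = −(0.0592/2) log(0.0771/0.245) = −(0.0592/2)(-0.502) = +0.015 V.

+0.015 V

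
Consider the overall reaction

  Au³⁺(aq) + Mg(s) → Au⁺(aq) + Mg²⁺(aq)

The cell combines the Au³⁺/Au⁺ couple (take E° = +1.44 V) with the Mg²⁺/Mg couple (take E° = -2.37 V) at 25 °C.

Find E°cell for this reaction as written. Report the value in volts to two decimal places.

+3.81 V

The Au³⁺/Au⁺ couple has the higher reduction potential, so it is the cathode; Mg²⁺/Mg is oxidised at the anode.
E°cell = E°(cathode) − E°(anode) = (+1.44) − (-2.37) = +3.81 V.
Since E°cell > 0, the reaction is spontaneous under standard conditions.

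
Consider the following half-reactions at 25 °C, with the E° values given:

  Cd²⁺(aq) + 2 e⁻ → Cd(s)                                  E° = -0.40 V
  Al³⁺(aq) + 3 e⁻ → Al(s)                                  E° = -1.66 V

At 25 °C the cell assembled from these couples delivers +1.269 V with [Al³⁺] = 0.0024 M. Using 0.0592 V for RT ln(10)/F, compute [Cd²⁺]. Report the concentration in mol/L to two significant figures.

Cd²⁺/Cd is the cathode, Al³⁺/Al the anode: E°cell = +1.26 V, n = 6.
Overall reaction: 3 Cd²⁺(aq) + 2 Al(s) → 3 Cd(s) + 2 Al³⁺(aq); Q = [Al³⁺]^2/[Cd²⁺]^3.
From E = E° − (0.0592/n) log Q: log Q = (E° − E)·n/0.0592 = (+1.26 − (+1.269))·6/0.0592 = -0.9122.
So 3·log[Cd²⁺] = 2·log(0.0024) − log Q = -5.2396 − (-0.9122) = -4.3274; log[Cd²⁺] = -4.3274 / 3 = -1.4425; [Cd²⁺] = 10^(-1.4425) ≈ 0.036 M.

0.036 M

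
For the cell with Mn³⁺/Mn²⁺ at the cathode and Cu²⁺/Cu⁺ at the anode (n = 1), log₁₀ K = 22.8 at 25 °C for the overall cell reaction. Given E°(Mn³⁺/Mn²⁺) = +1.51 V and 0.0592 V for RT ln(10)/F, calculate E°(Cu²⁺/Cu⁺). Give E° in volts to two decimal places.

+0.16 V

E°cell = (0.0592/n)·log K = (0.0592/1)(22.8) = +1.350 V.
Since Mn³⁺/Mn²⁺ is the cathode and Cu²⁺/Cu⁺ the anode, E°cell = E°(Mn³⁺/Mn²⁺) − E°(Cu²⁺/Cu⁺).
So E°(Cu²⁺/Cu⁺) = E°(Mn³⁺/Mn²⁺) − E°cell = (+1.51) − (+1.350) = +0.16 V.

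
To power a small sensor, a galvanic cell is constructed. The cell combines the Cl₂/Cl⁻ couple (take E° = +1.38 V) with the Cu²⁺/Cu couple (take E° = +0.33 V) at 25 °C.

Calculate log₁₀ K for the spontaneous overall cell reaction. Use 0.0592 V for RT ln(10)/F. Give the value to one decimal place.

35.5

Cathode: Cl₂/Cl⁻; anode: Cu²⁺/Cu. E°cell = +1.05 V, n = 2.
log K = nE°cell / 0.0592 = (2)(+1.05) / 0.0592 = 35.5.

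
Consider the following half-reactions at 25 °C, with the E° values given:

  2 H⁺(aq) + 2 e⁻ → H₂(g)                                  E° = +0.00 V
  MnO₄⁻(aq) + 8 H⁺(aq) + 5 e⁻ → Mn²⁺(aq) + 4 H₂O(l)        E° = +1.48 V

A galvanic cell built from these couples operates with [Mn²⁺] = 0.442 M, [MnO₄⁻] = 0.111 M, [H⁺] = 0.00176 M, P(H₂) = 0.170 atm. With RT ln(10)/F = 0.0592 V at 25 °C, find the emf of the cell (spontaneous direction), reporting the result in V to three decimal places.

MnO₄⁻/Mn²⁺ is the cathode (higher E°), H⁺/H₂ the anode: E°cell = +1.48 − (+0.00) = +1.48 V, n = 10.
Overall: 2 MnO₄⁻(aq) + 6 H⁺(aq) + 5 H₂(g) → 2 Mn²⁺(aq) + 8 H₂O(l)
Q = [Mn²⁺]^2 / ([MnO₄⁻]^2·[H⁺]^6·P(H₂)^5); log Q = 21.575.
E = E° − (0.0592/n) log Q = +1.48 − (0.0592/10)(21.575) = +1.352 V.

+1.352 V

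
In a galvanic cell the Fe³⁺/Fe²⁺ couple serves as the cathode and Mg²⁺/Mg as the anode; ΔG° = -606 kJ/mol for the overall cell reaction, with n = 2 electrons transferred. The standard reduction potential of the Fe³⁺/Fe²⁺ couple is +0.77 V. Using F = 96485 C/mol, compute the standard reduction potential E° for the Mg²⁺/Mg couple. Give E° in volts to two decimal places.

E°cell = −ΔG°/(nF) = −(-606×10³)/((2)(96485)) = +3.140 V.
Since Fe³⁺/Fe²⁺ is the cathode and Mg²⁺/Mg the anode, E°cell = E°(Fe³⁺/Fe²⁺) − E°(Mg²⁺/Mg).
So E°(Mg²⁺/Mg) = E°(Fe³⁺/Fe²⁺) − E°cell = (+0.77) − (+3.140) = -2.37 V.

-2.37 V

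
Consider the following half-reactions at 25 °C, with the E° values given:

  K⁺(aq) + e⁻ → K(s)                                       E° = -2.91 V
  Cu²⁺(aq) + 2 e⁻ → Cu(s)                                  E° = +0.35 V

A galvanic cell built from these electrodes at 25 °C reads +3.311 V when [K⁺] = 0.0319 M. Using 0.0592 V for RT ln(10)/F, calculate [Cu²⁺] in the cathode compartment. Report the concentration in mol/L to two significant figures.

0.054 M

Cu²⁺/Cu is the cathode, K⁺/K the anode: E°cell = +3.26 V, n = 2.
Overall reaction: Cu²⁺(aq) + 2 K(s) → Cu(s) + 2 K⁺(aq); Q = [K⁺]^2/[Cu²⁺]^1.
From E = E° − (0.0592/n) log Q: log Q = (E° − E)·n/0.0592 = (+3.26 − (+3.311))·2/0.0592 = -1.7230.
So 1·log[Cu²⁺] = 2·log(0.0319) − log Q = -2.9924 − (-1.7230) = -1.2694; [Cu²⁺] = 10^(-1.2694) ≈ 0.054 M.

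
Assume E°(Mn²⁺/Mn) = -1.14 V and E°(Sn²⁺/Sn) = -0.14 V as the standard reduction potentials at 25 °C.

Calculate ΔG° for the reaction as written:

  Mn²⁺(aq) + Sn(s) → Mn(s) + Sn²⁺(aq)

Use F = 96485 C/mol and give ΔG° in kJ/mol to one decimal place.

+193.0 kJ/mol

As written, Mn²⁺/Mn is reduced (cathode) and Sn²⁺/Sn is oxidised (anode), so E°cell = (-1.14) − (-0.14) = -1.00 V.
Balancing electrons gives n = 2.
ΔG° = −nFE° = −(2)(96485)(-1.00) = 192,970 J = +193.0 kJ/mol.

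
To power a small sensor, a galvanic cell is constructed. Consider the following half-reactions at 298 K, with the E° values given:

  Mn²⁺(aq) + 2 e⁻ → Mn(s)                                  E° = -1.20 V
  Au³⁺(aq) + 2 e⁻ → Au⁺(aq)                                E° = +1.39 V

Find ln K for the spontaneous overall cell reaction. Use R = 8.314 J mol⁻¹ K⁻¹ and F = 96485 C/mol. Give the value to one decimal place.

Cathode: Au³⁺/Au⁺; anode: Mn²⁺/Mn. E°cell = (+1.39) − (-1.20) = +2.59 V, with n = 2.
ΔG° = −nFE° = −RT ln K, so ln K = nFE°/(RT) = (2)(96485)(+2.59) / ((8.314)(298)) = 201.727.

201.7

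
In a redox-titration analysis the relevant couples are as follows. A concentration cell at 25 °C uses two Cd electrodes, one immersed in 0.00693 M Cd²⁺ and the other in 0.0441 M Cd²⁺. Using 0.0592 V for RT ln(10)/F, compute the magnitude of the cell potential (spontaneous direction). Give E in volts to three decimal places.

For a concentration cell E°cell = 0. The 0.0441 M side is the cathode (reduction is favoured where [Cd²⁺] is higher).
With n = 2, E = −(0.0592/2) log([Cd²⁺]ₐₙ/[Cd²⁺]꜀ₐₜ) = −(0.0592/2) log(0.00693/0.0441) = −(0.0592/2)(-0.804) = +0.024 V.

+0.024 V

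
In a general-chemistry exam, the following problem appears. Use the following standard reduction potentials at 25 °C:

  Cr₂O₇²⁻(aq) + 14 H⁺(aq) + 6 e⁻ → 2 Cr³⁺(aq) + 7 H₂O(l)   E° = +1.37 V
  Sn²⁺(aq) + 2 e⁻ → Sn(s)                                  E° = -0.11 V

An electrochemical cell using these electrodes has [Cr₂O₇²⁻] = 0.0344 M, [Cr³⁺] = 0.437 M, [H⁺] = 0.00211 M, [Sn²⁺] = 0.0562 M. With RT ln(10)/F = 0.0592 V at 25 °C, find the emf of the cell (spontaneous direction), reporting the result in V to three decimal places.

+1.140 V

Cr₂O₇²⁻/Cr³⁺ is the cathode (higher E°), Sn²⁺/Sn the anode: E°cell = +1.37 − (-0.11) = +1.48 V, n = 6.
Overall: Cr₂O₇²⁻(aq) + 14 H⁺(aq) + 3 Sn(s) → 2 Cr³⁺(aq) + 7 H₂O(l) + 3 Sn²⁺(aq)
Q = [Cr³⁺]^2·[Sn²⁺]^3 / ([Cr₂O₇²⁻]·[H⁺]^14); log Q = 34.454.
E = E° − (0.0592/n) log Q = +1.48 − (0.0592/6)(34.454) = +1.140 V.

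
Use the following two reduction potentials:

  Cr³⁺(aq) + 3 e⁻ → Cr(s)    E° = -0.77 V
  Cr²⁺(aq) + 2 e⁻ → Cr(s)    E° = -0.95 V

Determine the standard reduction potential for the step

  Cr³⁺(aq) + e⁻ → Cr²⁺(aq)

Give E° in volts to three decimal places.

-0.410 V

Sequential free energies add, so n₃E°₃ = n₁E°₁ + n₂E°₂.
With n₃ = 3, and the known step contributing 2×(-0.95) V, the unknown satisfies 1·E° = 3×(-0.77) − 2×(-0.95) = -0.410.
E° = -0.410 / 1 = -0.410 V.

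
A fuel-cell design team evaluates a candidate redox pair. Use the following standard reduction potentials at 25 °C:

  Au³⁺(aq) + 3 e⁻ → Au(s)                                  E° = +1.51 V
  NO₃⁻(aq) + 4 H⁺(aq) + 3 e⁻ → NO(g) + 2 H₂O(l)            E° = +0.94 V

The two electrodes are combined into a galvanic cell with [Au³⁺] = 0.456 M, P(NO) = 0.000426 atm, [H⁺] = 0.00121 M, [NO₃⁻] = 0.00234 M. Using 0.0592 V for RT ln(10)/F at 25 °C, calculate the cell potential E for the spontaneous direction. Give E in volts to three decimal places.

Au³⁺/Au is the cathode (higher E°), NO₃⁻/NO the anode: E°cell = +1.51 − (+0.94) = +0.57 V, n = 3.
Overall: Au³⁺(aq) + NO(g) + 2 H₂O(l) → Au(s) + NO₃⁻(aq) + 4 H⁺(aq)
Q = [NO₃⁻]·[H⁺]^4 / ([Au³⁺]·P(NO)); log Q = -10.588.
E = E° − (0.0592/n) log Q = +0.57 − (0.0592/3)(-10.588) = +0.779 V.

+0.779 V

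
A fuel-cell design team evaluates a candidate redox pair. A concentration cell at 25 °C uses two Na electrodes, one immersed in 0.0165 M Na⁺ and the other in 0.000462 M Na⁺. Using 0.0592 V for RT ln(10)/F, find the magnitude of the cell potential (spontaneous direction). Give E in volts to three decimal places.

For a concentration cell E°cell = 0. The 0.0165 M side is the cathode (reduction is favoured where [Na⁺] is higher).
With n = 1, E = −(0.0592/1) log([Na⁺]ₐₙ/[Na⁺]꜀ₐₜ) = −(0.0592/1) log(0.000462/0.0165) = −(0.0592/1)(-1.553) = +0.092 V.

+0.092 V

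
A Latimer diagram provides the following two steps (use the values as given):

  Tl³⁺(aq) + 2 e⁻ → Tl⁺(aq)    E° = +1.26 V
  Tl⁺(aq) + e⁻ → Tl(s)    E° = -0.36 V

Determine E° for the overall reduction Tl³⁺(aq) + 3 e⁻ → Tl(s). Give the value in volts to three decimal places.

+0.720 V

Adding the free-energy changes (−nFE°) of the two steps gives −n₃FE°₃ = −n₁FE°₁ − n₂FE°₂.
E°₃ = (2×+1.26 + 1×-0.36) / 3 = (+2.160) / 3 = +0.720 V.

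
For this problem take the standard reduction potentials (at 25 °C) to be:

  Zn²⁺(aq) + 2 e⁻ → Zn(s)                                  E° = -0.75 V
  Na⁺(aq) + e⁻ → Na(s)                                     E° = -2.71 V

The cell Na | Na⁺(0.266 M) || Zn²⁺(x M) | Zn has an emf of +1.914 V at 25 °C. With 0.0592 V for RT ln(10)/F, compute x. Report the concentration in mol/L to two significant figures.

0.0020 M

Zn²⁺/Zn is the cathode, Na⁺/Na the anode: E°cell = +1.96 V, n = 2.
Overall reaction: Zn²⁺(aq) + 2 Na(s) → Zn(s) + 2 Na⁺(aq); Q = [Na⁺]^2/[Zn²⁺]^1.
From E = E° − (0.0592/n) log Q: log Q = (E° − E)·n/0.0592 = (+1.96 − (+1.914))·2/0.0592 = 1.5541.
So 1·log[Zn²⁺] = 2·log(0.266) − log Q = -1.1502 − (1.5541) = -2.7043; [Zn²⁺] = 10^(-2.7043) ≈ 0.0020 M.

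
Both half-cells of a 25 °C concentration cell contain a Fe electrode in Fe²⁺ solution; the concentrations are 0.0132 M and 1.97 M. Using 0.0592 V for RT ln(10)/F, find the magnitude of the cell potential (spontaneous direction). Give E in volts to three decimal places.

For a concentration cell E°cell = 0. The 1.97 M side is the cathode (reduction is favoured where [Fe²⁺] is higher).
With n = 2, E = −(0.0592/2) log([Fe²⁺]ₐₙ/[Fe²⁺]꜀ₐₜ) = −(0.0592/2) log(0.0132/1.97) = −(0.0592/2)(-2.174) = +0.064 V.

+0.064 V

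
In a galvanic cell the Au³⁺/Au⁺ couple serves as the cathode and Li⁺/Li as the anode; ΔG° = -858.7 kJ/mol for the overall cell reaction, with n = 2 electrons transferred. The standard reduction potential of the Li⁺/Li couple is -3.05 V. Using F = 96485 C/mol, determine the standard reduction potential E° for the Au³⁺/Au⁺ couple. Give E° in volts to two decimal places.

+1.40 V

E°cell = −ΔG°/(nF) = −(-858.7×10³)/((2)(96485)) = +4.450 V.
Since Au³⁺/Au⁺ is the cathode and Li⁺/Li the anode, E°cell = E°(Au³⁺/Au⁺) − E°(Li⁺/Li).
So E°(Au³⁺/Au⁺) = E°cell + E°(Li⁺/Li) = +4.450 + (-3.05) = +1.40 V.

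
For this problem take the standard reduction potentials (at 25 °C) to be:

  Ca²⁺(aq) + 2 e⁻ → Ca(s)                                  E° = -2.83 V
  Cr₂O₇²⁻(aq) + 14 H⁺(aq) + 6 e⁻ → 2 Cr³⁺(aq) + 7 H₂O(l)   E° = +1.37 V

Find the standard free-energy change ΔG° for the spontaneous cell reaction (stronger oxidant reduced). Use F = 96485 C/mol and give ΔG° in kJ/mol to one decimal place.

Cr₂O₇²⁻/Cr³⁺ (E° = +1.37 V) is the cathode; Ca²⁺/Ca (E° = -2.83 V) is the anode, so E°cell = +4.20 V.
Balancing electrons gives n = 6 (lcm of 6 and 2).
ΔG° = −nFE° = −(6)(96485)(+4.20) = -2,431,422 J = -2431.4 kJ/mol.

-2431.4 kJ/mol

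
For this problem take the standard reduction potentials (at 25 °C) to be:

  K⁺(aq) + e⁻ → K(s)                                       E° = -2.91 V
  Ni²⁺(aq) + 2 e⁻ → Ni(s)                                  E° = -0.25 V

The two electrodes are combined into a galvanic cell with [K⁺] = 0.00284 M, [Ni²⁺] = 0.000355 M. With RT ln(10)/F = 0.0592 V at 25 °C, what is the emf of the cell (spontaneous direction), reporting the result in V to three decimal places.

Ni²⁺/Ni is the cathode (higher E°), K⁺/K the anode: E°cell = -0.25 − (-2.91) = +2.66 V, n = 2.
Overall: Ni²⁺(aq) + 2 K(s) → Ni(s) + 2 K⁺(aq)
Q = [K⁺]^2 / ([Ni²⁺]); log Q = -1.644.
E = E° − (0.0592/n) log Q = +2.66 − (0.0592/2)(-1.644) = +2.709 V.

+2.709 V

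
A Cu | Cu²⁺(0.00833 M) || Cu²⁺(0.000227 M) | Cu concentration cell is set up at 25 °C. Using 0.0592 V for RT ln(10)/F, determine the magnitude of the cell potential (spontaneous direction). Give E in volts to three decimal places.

For a concentration cell E°cell = 0. The 0.00833 M side is the cathode (reduction is favoured where [Cu²⁺] is higher).
With n = 2, E = −(0.0592/2) log([Cu²⁺]ₐₙ/[Cu²⁺]꜀ₐₜ) = −(0.0592/2) log(0.000227/0.00833) = −(0.0592/2)(-1.565) = +0.046 V.

+0.046 V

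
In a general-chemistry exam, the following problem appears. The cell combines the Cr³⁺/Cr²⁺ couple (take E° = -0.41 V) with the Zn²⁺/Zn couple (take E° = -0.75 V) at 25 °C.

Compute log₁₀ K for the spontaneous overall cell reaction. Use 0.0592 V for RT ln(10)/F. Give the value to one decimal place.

11.5

Cathode: Cr³⁺/Cr²⁺; anode: Zn²⁺/Zn. E°cell = +0.34 V, n = 2.
log K = nE°cell / 0.0592 = (2)(+0.34) / 0.0592 = 11.5.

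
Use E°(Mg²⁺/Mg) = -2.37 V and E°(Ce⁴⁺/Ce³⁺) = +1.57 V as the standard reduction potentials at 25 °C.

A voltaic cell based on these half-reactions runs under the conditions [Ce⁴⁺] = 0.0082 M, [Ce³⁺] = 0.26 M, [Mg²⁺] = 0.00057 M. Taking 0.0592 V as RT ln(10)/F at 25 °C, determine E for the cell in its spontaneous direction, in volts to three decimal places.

Ce⁴⁺/Ce³⁺ is the cathode (higher E°), Mg²⁺/Mg the anode: E°cell = +1.57 − (-2.37) = +3.94 V, n = 2.
Overall: 2 Ce⁴⁺(aq) + Mg(s) → 2 Ce³⁺(aq) + Mg²⁺(aq)
Q = [Ce³⁺]^2·[Mg²⁺] / ([Ce⁴⁺]^2); log Q = -0.242.
E = E° − (0.0592/n) log Q = +3.94 − (0.0592/2)(-0.242) = +3.947 V.

+3.947 V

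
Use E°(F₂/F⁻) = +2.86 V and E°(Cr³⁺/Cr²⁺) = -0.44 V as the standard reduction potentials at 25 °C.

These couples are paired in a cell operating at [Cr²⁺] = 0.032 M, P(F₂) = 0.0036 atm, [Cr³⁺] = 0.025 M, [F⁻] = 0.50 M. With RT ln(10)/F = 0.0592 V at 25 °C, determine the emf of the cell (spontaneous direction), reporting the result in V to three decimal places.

F₂/F⁻ is the cathode (higher E°), Cr³⁺/Cr²⁺ the anode: E°cell = +2.86 − (-0.44) = +3.30 V, n = 2.
Overall: F₂(g) + 2 Cr²⁺(aq) → 2 F⁻(aq) + 2 Cr³⁺(aq)
Q = [F⁻]^2·[Cr³⁺]^2 / (P(F₂)·[Cr²⁺]^2); log Q = 1.627.
E = E° − (0.0592/n) log Q = +3.30 − (0.0592/2)(1.627) = +3.252 V.

+3.252 V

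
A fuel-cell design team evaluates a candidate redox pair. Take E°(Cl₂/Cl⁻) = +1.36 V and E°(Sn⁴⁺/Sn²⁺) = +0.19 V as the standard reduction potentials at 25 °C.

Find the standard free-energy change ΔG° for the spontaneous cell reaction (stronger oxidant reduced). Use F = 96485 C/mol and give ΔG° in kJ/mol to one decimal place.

-225.8 kJ/mol

Cl₂/Cl⁻ (E° = +1.36 V) is the cathode; Sn⁴⁺/Sn²⁺ (E° = +0.19 V) is the anode, so E°cell = +1.17 V.
Balancing electrons gives n = 2 (lcm of 2 and 2).
ΔG° = −nFE° = −(2)(96485)(+1.17) = -225,775 J = -225.8 kJ/mol.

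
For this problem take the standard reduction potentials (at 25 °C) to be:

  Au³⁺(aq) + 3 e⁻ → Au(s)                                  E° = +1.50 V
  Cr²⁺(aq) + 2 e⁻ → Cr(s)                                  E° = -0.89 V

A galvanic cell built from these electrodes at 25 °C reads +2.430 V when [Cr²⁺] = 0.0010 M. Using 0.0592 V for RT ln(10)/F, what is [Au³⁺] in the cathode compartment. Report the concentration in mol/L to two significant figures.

Au³⁺/Au is the cathode, Cr²⁺/Cr the anode: E°cell = +2.39 V, n = 6.
Overall reaction: 2 Au³⁺(aq) + 3 Cr(s) → 2 Au(s) + 3 Cr²⁺(aq); Q = [Cr²⁺]^3/[Au³⁺]^2.
From E = E° − (0.0592/n) log Q: log Q = (E° − E)·n/0.0592 = (+2.39 − (+2.430))·6/0.0592 = -4.0541.
So 2·log[Au³⁺] = 3·log(0.001) − log Q = -9.0000 − (-4.0541) = -4.9459; log[Au³⁺] = -4.9459 / 2 = -2.4729; [Au³⁺] = 10^(-2.4729) ≈ 0.0034 M.

0.0034 M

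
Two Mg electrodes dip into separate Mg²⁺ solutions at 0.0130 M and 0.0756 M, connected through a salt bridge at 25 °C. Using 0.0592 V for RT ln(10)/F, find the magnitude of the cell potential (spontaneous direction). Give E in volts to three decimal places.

+0.023 V

For a concentration cell E°cell = 0. The 0.0756 M side is the cathode (reduction is favoured where [Mg²⁺] is higher).
With n = 2, E = −(0.0592/2) log([Mg²⁺]ₐₙ/[Mg²⁺]꜀ₐₜ) = −(0.0592/2) log(0.013/0.0756) = −(0.0592/2)(-0.765) = +0.023 V.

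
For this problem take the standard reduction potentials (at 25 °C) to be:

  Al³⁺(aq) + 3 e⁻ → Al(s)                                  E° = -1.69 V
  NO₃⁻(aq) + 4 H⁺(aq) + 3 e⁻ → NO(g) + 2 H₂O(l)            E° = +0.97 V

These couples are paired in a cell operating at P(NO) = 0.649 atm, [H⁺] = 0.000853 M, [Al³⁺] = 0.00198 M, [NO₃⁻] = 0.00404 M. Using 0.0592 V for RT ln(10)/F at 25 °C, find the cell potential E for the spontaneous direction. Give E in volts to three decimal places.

NO₃⁻/NO is the cathode (higher E°), Al³⁺/Al the anode: E°cell = +0.97 − (-1.69) = +2.66 V, n = 3.
Overall: NO₃⁻(aq) + 4 H⁺(aq) + Al(s) → NO(g) + 2 H₂O(l) + Al³⁺(aq)
Q = P(NO)·[Al³⁺] / ([NO₃⁻]·[H⁺]^4); log Q = 11.779.
E = E° − (0.0592/n) log Q = +2.66 − (0.0592/3)(11.779) = +2.428 V.

+2.428 V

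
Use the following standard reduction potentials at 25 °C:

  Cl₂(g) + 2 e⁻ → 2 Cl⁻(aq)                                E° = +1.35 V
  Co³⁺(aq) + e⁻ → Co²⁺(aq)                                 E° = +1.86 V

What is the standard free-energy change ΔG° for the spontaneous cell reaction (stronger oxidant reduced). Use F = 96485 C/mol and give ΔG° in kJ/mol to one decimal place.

-98.4 kJ/mol

Co³⁺/Co²⁺ (E° = +1.86 V) is the cathode; Cl₂/Cl⁻ (E° = +1.35 V) is the anode, so E°cell = +0.51 V.
Balancing electrons gives n = 2 (lcm of 1 and 2).
ΔG° = −nFE° = −(2)(96485)(+0.51) = -98,415 J = -98.4 kJ/mol.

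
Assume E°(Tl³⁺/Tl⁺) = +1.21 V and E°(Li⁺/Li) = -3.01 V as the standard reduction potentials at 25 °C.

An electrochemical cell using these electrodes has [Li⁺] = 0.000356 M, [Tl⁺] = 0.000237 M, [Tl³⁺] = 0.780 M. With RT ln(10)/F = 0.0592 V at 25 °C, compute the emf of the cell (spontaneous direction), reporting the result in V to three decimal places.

Tl³⁺/Tl⁺ is the cathode (higher E°), Li⁺/Li the anode: E°cell = +1.21 − (-3.01) = +4.22 V, n = 2.
Overall: Tl³⁺(aq) + 2 Li(s) → Tl⁺(aq) + 2 Li⁺(aq)
Q = [Tl⁺]·[Li⁺]^2 / ([Tl³⁺]); log Q = -10.414.
E = E° − (0.0592/n) log Q = +4.22 − (0.0592/2)(-10.414) = +4.528 V.

+4.528 V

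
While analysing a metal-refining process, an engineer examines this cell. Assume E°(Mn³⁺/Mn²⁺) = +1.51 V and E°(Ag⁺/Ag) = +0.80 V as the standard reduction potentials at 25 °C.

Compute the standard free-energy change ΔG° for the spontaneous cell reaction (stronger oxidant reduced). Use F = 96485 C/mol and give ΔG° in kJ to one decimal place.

Mn³⁺/Mn²⁺ (E° = +1.51 V) is the cathode; Ag⁺/Ag (E° = +0.80 V) is the anode, so E°cell = +0.71 V.
Balancing electrons gives n = 1 (lcm of 1 and 1).
ΔG° = −nFE° = −(1)(96485)(+0.71) = -68,504 J = -68.5 kJ.

-68.5 kJ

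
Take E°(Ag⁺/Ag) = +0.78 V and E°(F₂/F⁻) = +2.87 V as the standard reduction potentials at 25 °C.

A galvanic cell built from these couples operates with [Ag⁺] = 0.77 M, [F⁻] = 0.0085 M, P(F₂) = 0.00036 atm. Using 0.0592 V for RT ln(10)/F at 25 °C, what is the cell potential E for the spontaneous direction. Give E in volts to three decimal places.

+2.117 V

F₂/F⁻ is the cathode (higher E°), Ag⁺/Ag the anode: E°cell = +2.87 − (+0.78) = +2.09 V, n = 2.
Overall: F₂(g) + 2 Ag(s) → 2 F⁻(aq) + 2 Ag⁺(aq)
Q = [F⁻]^2·[Ag⁺]^2 / (P(F₂)); log Q = -0.924.
E = E° − (0.0592/n) log Q = +2.09 − (0.0592/2)(-0.924) = +2.117 V.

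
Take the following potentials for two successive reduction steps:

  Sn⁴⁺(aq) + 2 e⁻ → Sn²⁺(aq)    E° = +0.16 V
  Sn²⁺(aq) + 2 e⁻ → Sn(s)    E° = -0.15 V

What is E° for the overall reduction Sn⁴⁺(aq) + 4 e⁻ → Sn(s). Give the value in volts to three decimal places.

+0.005 V

Standard free energies of sequential steps add: ΔG°₃ = ΔG°₁ + ΔG°₂, so n₃E°₃ = n₁E°₁ + n₂E°₂.
E°₃ = (2×+0.16 + 2×-0.15) / 4 = (+0.020) / 4 = +0.005 V.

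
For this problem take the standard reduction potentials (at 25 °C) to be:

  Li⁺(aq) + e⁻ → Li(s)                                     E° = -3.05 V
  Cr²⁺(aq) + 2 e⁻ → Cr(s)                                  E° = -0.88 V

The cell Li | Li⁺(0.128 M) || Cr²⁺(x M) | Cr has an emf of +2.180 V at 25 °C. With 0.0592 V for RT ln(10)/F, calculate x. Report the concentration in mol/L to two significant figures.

0.036 M

Cr²⁺/Cr is the cathode, Li⁺/Li the anode: E°cell = +2.17 V, n = 2.
Overall reaction: Cr²⁺(aq) + 2 Li(s) → Cr(s) + 2 Li⁺(aq); Q = [Li⁺]^2/[Cr²⁺]^1.
From E = E° − (0.0592/n) log Q: log Q = (E° − E)·n/0.0592 = (+2.17 − (+2.180))·2/0.0592 = -0.3378.
So 1·log[Cr²⁺] = 2·log(0.128) − log Q = -1.7856 − (-0.3378) = -1.4478; [Cr²⁺] = 10^(-1.4478) ≈ 0.036 M.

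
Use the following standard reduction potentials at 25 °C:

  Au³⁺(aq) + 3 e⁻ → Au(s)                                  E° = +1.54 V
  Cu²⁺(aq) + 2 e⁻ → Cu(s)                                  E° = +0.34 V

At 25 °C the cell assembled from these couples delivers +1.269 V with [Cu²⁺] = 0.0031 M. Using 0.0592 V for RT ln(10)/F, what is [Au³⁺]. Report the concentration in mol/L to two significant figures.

Au³⁺/Au is the cathode, Cu²⁺/Cu the anode: E°cell = +1.20 V, n = 6.
Overall reaction: 2 Au³⁺(aq) + 3 Cu(s) → 2 Au(s) + 3 Cu²⁺(aq); Q = [Cu²⁺]^3/[Au³⁺]^2.
From E = E° − (0.0592/n) log Q: log Q = (E° − E)·n/0.0592 = (+1.20 − (+1.269))·6/0.0592 = -6.9932.
So 2·log[Au³⁺] = 3·log(0.0031) − log Q = -7.5259 − (-6.9932) = -0.5327; log[Au³⁺] = -0.5327 / 2 = -0.2663; [Au³⁺] = 10^(-0.2663) ≈ 0.54 M.

0.54 M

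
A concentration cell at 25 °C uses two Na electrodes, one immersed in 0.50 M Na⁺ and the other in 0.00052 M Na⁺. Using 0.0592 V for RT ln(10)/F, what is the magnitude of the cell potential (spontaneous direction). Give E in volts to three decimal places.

For a concentration cell E°cell = 0. The 0.50 M side is the cathode (reduction is favoured where [Na⁺] is higher).
With n = 1, E = −(0.0592/1) log([Na⁺]ₐₙ/[Na⁺]꜀ₐₜ) = −(0.0592/1) log(0.00052/0.5) = −(0.0592/1)(-2.983) = +0.177 V.

+0.177 V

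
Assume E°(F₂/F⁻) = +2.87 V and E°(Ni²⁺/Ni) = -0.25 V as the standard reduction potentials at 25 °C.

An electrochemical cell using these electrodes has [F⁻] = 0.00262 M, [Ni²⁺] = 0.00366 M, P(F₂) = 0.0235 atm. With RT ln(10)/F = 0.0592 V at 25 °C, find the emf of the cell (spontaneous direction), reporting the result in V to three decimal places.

+3.297 V

F₂/F⁻ is the cathode (higher E°), Ni²⁺/Ni the anode: E°cell = +2.87 − (-0.25) = +3.12 V, n = 2.
Overall: F₂(g) + Ni(s) → 2 F⁻(aq) + Ni²⁺(aq)
Q = [F⁻]^2·[Ni²⁺] / (P(F₂)); log Q = -5.971.
E = E° − (0.0592/n) log Q = +3.12 − (0.0592/2)(-5.971) = +3.297 V.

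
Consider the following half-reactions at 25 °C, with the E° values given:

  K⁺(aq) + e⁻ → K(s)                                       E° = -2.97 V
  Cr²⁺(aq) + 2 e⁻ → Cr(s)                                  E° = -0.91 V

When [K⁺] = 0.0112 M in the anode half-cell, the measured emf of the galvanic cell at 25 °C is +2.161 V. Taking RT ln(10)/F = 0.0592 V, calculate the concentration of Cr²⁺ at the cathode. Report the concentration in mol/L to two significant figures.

Cr²⁺/Cr is the cathode, K⁺/K the anode: E°cell = +2.06 V, n = 2.
Overall reaction: Cr²⁺(aq) + 2 K(s) → Cr(s) + 2 K⁺(aq); Q = [K⁺]^2/[Cr²⁺]^1.
From E = E° − (0.0592/n) log Q: log Q = (E° − E)·n/0.0592 = (+2.06 − (+2.161))·2/0.0592 = -3.4122.
So 1·log[Cr²⁺] = 2·log(0.0112) − log Q = -3.9016 − (-3.4122) = -0.4894; [Cr²⁺] = 10^(-0.4894) ≈ 0.32 M.

0.32 M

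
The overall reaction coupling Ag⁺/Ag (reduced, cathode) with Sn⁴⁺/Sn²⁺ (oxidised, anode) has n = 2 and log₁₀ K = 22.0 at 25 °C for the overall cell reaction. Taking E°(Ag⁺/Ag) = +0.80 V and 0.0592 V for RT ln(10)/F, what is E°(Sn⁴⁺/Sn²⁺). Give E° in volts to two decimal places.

E°cell = (0.0592/n)·log K = (0.0592/2)(22.0) = +0.651 V.
Since Ag⁺/Ag is the cathode and Sn⁴⁺/Sn²⁺ the anode, E°cell = E°(Ag⁺/Ag) − E°(Sn⁴⁺/Sn²⁺).
So E°(Sn⁴⁺/Sn²⁺) = E°(Ag⁺/Ag) − E°cell = (+0.80) − (+0.651) = +0.15 V.

+0.15 V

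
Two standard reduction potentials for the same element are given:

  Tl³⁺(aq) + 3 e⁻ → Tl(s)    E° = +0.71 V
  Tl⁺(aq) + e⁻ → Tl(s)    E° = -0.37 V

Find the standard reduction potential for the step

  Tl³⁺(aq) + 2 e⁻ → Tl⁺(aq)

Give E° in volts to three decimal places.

+1.250 V

Sequential free energies add, so n₃E°₃ = n₁E°₁ + n₂E°₂.
With n₃ = 3, and the known step contributing 1×(-0.37) V, the unknown satisfies 2·E° = 3×(+0.71) − 1×(-0.37) = +2.500.
E° = +2.500 / 2 = +1.250 V.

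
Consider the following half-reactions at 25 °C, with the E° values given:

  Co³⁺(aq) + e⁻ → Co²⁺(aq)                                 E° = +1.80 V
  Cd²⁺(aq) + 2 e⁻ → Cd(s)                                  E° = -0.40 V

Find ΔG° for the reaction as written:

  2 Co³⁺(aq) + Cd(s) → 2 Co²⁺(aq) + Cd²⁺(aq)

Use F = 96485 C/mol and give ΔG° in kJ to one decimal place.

-424.5 kJ

As written, Co³⁺/Co²⁺ is reduced (cathode) and Cd²⁺/Cd is oxidised (anode), so E°cell = (+1.80) − (-0.40) = +2.20 V.
Balancing electrons gives n = 2.
ΔG° = −nFE° = −(2)(96485)(+2.20) = -424,534 J = -424.5 kJ.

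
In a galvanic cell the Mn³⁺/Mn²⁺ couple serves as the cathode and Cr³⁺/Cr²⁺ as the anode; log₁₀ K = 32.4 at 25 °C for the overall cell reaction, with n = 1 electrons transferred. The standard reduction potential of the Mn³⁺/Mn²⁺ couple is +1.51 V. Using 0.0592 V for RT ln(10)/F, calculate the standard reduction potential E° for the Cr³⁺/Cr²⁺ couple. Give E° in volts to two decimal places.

E°cell = (0.0592/n)·log K = (0.0592/1)(32.4) = +1.918 V.
Since Mn³⁺/Mn²⁺ is the cathode and Cr³⁺/Cr²⁺ the anode, E°cell = E°(Mn³⁺/Mn²⁺) − E°(Cr³⁺/Cr²⁺).
So E°(Cr³⁺/Cr²⁺) = E°(Mn³⁺/Mn²⁺) − E°cell = (+1.51) − (+1.918) = -0.41 V.

-0.41 V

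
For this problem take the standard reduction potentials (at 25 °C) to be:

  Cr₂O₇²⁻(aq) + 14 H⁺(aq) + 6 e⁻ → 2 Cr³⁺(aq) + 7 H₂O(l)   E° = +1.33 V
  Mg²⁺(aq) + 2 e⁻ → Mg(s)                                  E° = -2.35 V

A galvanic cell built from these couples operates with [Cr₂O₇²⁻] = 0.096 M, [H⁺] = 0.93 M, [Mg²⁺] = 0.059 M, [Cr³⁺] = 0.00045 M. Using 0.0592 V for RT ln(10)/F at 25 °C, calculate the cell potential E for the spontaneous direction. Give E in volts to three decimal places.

+3.768 V

Cr₂O₇²⁻/Cr³⁺ is the cathode (higher E°), Mg²⁺/Mg the anode: E°cell = +1.33 − (-2.35) = +3.68 V, n = 6.
Overall: Cr₂O₇²⁻(aq) + 14 H⁺(aq) + 3 Mg(s) → 2 Cr³⁺(aq) + 7 H₂O(l) + 3 Mg²⁺(aq)
Q = [Cr³⁺]^2·[Mg²⁺]^3 / ([Cr₂O₇²⁻]·[H⁺]^14); log Q = -8.922.
E = E° − (0.0592/n) log Q = +3.68 − (0.0592/6)(-8.922) = +3.768 V.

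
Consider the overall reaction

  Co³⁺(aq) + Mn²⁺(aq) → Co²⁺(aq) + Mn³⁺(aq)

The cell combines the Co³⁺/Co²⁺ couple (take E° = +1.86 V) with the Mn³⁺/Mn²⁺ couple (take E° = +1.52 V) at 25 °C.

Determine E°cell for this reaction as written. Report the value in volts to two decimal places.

The Co³⁺/Co²⁺ couple has the higher reduction potential, so it is the cathode; Mn³⁺/Mn²⁺ is oxidised at the anode.
E°cell = E°(cathode) − E°(anode) = (+1.86) − (+1.52) = +0.34 V.

+0.34 V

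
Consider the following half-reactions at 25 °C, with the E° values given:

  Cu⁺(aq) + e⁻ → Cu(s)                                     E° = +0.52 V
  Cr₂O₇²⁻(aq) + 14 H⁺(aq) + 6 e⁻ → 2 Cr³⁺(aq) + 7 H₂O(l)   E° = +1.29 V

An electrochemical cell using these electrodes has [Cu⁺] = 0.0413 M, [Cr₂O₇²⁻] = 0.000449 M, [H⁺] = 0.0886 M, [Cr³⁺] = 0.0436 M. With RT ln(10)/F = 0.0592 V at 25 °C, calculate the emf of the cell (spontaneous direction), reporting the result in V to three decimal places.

+0.700 V

Cr₂O₇²⁻/Cr³⁺ is the cathode (higher E°), Cu⁺/Cu the anode: E°cell = +1.29 − (+0.52) = +0.77 V, n = 6.
Overall: Cr₂O₇²⁻(aq) + 14 H⁺(aq) + 6 Cu(s) → 2 Cr³⁺(aq) + 7 H₂O(l) + 6 Cu⁺(aq)
Q = [Cr³⁺]^2·[Cu⁺]^6 / ([Cr₂O₇²⁻]·[H⁺]^14); log Q = 7.058.
E = E° − (0.0592/n) log Q = +0.77 − (0.0592/6)(7.058) = +0.700 V.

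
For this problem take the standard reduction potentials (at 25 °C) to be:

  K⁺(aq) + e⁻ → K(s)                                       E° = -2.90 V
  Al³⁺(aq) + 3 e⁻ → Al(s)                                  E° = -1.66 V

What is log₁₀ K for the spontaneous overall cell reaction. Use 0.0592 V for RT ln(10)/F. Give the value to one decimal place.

Cathode: Al³⁺/Al; anode: K⁺/K. E°cell = +1.24 V, n = 3.
log K = nE°cell / 0.0592 = (3)(+1.24) / 0.0592 = 62.8.

62.8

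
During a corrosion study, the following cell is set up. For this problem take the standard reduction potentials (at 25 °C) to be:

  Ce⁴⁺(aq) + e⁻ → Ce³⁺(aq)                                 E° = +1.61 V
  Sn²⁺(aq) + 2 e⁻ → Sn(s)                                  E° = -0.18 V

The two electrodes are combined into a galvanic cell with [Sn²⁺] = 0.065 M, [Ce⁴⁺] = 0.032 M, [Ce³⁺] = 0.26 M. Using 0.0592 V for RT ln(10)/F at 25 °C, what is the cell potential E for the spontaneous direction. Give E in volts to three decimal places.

+1.771 V

Ce⁴⁺/Ce³⁺ is the cathode (higher E°), Sn²⁺/Sn the anode: E°cell = +1.61 − (-0.18) = +1.79 V, n = 2.
Overall: 2 Ce⁴⁺(aq) + Sn(s) → 2 Ce³⁺(aq) + Sn²⁺(aq)
Q = [Ce³⁺]^2·[Sn²⁺] / ([Ce⁴⁺]^2); log Q = 0.633.
E = E° − (0.0592/n) log Q = +1.79 − (0.0592/2)(0.633) = +1.771 V.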